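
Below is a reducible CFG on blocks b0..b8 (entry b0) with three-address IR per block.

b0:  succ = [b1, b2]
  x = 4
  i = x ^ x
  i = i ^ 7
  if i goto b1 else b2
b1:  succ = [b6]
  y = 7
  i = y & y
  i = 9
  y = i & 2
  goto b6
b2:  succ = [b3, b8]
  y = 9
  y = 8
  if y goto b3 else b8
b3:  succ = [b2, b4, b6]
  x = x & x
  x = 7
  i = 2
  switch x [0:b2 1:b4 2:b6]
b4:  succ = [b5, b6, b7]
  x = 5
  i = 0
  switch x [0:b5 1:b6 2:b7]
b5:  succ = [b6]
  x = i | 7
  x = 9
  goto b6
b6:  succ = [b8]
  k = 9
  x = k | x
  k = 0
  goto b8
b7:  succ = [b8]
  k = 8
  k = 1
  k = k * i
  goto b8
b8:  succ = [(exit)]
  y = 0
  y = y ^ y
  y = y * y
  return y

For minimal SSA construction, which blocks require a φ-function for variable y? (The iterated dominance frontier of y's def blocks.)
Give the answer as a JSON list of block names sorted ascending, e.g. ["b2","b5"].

Answer: ["b2", "b6", "b8"]

Working:
idom tree: b1←b0 b2←b0 b3←b2 b4←b3 b5←b4 b6←b0 b7←b4 b8←b0
Dom∩ at merges:
  b2: preds {b0,b3}: {b0} ∩ {b0,b2,b3} = {b0}; idom=b0
  b6: preds {b1,b3,b4,b5}: {b0,b1} ∩ {b0,b2,b3} ∩ {b0,b2,b3,b4} ∩ {b0,b2,b3,b4,b5} = {b0}; idom=b0
  b8: preds {b2,b6,b7}: {b0,b2} ∩ {b0,b6} ∩ {b0,b2,b3,b4,b7} = {b0}; idom=b0

DF derivation:
  b2←b0: walk · to b0
  b2←b3: walk b3→b2 to b0
  b6←b1: walk b1 to b0
  b6←b3: walk b3→b2 to b0
  b6←b4: walk b4→b3→b2 to b0
  b6←b5: walk b5→b4→b3→b2 to b0
  b8←b2: walk b2 to b0
  b8←b6: walk b6 to b0
  b8←b7: walk b7→b4→b3→b2 to b0
  b0: DF=∅
  b1: DF={b6}
  b2: DF={b2,b6,b8}
  b3: DF={b2,b6,b8}
  b4: DF={b6,b8}
  b5: DF={b6}
  b6: DF={b8}
  b7: DF={b8}
  b8: DF=∅

φ for y: defs {b1,b2,b8}
  DF⁺ = {b2,b6,b8}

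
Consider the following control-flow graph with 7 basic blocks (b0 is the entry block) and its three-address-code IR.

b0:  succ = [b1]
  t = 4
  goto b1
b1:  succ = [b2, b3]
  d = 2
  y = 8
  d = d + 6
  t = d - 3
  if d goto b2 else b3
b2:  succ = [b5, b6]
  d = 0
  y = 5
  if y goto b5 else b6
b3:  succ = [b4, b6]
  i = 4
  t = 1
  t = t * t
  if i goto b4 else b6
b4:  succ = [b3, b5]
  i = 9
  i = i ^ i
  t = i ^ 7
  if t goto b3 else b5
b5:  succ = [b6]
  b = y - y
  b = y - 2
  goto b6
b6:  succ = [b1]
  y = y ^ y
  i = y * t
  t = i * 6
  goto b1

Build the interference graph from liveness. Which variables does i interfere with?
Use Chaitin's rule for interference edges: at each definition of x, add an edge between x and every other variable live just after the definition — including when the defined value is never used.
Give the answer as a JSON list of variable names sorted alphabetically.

Answer: ["t", "y"]

Working:
def/use:
  b0: def={t} ue=∅
  b1: def={d,t,y} ue=∅
  b2: def={d,y} ue=∅
  b3: def={i,t} ue=∅
  b4: def={i,t} ue=∅
  b5: def={b} ue={y}
  b6: def={i,t,y} ue={t,y}

Liveness:
  b0 li=∅ lo=∅
  b1 li=∅ lo={t,y}
  b2 li={t} lo={t,y}
  b3 li={y} lo={t,y}
  b4 li={y} lo={t,y}
  b5 li={t,y} lo={t,y}
  b6 li={t,y} lo=∅

Conflict graph:
  b: {t,y}
  d: {t,y}
  i: {t,y}
  t: {b,d,i,y}
  y: {b,d,i,t}

N(i) = ["t", "y"]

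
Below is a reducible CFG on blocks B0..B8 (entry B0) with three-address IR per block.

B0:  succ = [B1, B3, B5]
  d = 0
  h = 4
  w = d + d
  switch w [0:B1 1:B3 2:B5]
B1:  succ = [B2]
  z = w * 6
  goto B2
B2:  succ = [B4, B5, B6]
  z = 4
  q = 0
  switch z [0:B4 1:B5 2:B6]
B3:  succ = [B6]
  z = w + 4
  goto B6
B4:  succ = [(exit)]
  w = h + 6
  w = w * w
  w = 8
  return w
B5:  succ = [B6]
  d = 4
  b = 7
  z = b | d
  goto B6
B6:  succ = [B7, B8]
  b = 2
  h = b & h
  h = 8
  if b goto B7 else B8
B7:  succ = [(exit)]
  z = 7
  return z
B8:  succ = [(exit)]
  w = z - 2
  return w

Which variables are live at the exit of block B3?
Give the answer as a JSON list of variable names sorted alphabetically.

Per-block:
  B0: {d,h,w} / ∅
  B1: {z} / {w}
  B2: {q,z} / ∅
  B3: {z} / {w}
  B4: {w} / {h}
  B5: {b,d,z} / ∅
  B6: {b,h} / {h}
  B7: {z} / ∅
  B8: {w} / {z}

Backward fixpoint:
  B0: in=∅ out={h,w}
  B1: in={h,w} out={h}
  B2: in={h} out={h,z}
  B3: in={h,w} out={h,z}
  B4: in={h} out=∅
  B5: in={h} out={h,z}
  B6: in={h,z} out={z}
  B7: in=∅ out=∅
  B8: in={z} out=∅

live-out(B3) = ["h", "z"]

Answer: ["h", "z"]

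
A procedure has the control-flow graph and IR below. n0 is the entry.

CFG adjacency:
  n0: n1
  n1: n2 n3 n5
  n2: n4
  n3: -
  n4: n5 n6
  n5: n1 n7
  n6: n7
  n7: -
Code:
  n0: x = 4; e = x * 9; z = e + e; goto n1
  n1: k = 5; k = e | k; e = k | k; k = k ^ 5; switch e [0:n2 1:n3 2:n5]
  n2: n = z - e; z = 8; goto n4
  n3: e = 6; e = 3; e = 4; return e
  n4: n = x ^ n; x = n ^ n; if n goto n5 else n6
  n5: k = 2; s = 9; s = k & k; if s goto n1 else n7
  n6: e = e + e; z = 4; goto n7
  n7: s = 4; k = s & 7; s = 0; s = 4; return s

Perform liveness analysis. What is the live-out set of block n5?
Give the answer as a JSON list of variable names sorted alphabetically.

def/use:
  n0: {e,x,z} / ∅
  n1: {e,k} / {e}
  n2: {n,z} / {e,z}
  n3: {e} / ∅
  n4: {n,x} / {n,x}
  n5: {k,s} / ∅
  n6: {e,z} / {e}
  n7: {k,s} / ∅

Liveness:
  n0: in=∅ out={e,x,z}
  n1: in={e,x,z} out={e,x,z}
  n2: in={e,x,z} out={e,n,x,z}
  n3: in=∅ out=∅
  n4: in={e,n,x,z} out={e,x,z}
  n5: in={e,x,z} out={e,x,z}
  n6: in={e} out=∅
  n7: in=∅ out=∅

live-out(n5) = ["e", "x", "z"]

Answer: ["e", "x", "z"]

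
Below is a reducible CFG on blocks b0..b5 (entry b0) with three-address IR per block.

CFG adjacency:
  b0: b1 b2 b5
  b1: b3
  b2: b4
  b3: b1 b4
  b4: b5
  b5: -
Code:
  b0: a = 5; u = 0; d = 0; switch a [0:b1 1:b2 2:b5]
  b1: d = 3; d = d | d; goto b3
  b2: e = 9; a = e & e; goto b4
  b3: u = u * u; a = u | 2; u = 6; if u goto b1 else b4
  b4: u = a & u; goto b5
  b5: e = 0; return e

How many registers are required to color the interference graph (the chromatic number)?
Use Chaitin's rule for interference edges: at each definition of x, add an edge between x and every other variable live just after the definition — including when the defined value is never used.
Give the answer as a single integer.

def/use:
  b0: def={a,d,u} ue=∅
  b1: def={d} ue=∅
  b2: def={a,e} ue=∅
  b3: def={a,u} ue={u}
  b4: def={u} ue={a,u}
  b5: def={e} ue=∅

Backward fixpoint:
  b0 li=∅ lo={u}
  b1 li={u} lo={u}
  b2 li={u} lo={a,u}
  b3 li={u} lo={a,u}
  b4 li={a,u} lo=∅
  b5 li=∅ lo=∅

Interfere edges:
  a↔{d,u}
  d↔{a,u}
  e↔{u}
  u↔{a,d,e}

Registers:
  {a,d,u} pairwise interfere (3-clique) ⇒ χ ≥ 3
  3-colouring: R0={u}  R1={a,e}  R2={d}
  χ = 3

Answer: 3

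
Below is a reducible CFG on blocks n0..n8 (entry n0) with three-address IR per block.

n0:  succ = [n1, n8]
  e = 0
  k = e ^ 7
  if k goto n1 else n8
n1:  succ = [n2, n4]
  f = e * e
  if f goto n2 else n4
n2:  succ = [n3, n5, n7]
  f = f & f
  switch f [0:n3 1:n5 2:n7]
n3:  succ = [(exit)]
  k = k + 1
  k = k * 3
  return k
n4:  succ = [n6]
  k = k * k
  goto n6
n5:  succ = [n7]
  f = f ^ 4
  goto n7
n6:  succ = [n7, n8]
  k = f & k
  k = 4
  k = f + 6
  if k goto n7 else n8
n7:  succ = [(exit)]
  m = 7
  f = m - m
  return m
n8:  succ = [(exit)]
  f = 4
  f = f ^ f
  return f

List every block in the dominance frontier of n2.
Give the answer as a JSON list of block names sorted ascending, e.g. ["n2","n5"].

Answer: ["n7"]

Working:
idom tree: n1←n0 n2←n1 n3←n2 n4←n1 n5←n2 n6←n4 n7←n1 n8←n0
Dom∩ at merges:
  n7: preds {n2,n5,n6}: {n0,n1,n2} ∩ {n0,n1,n2,n5} ∩ {n0,n1,n4,n6} = {n0,n1}; idom=n1
  n8: preds {n0,n6}: {n0} ∩ {n0,n1,n4,n6} = {n0}; idom=n0

Frontier:
  join n7 pred n2: n2 stop@n1
  join n7 pred n5: n5→n2 stop@n1
  join n7 pred n6: n6→n4 stop@n1
  join n8 pred n0: · stop@n0
  join n8 pred n6: n6→n4→n1 stop@n0
  n0 → ∅
  n1 → {n8}
  n2 → {n7}
  n3 → ∅
  n4 → {n7,n8}
  n5 → {n7}
  n6 → {n7,n8}
  n7 → ∅
  n8 → ∅

DF(n2) = ["n7"]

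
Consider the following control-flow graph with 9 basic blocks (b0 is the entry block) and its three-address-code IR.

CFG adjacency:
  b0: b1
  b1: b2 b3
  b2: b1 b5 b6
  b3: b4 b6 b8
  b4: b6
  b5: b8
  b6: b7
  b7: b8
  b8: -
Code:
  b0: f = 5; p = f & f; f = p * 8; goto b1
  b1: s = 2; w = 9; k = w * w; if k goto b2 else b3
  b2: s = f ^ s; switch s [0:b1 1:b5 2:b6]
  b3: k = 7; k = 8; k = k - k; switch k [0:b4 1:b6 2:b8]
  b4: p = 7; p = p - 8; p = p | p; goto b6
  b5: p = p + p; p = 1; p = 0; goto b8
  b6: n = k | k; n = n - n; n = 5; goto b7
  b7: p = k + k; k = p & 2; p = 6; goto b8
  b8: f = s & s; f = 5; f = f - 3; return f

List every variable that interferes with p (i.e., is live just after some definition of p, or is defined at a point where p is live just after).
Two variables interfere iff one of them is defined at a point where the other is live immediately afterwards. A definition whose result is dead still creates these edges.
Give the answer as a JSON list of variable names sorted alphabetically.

def/use:
  b0: def={f,p} ue=∅
  b1: def={k,s,w} ue=∅
  b2: def={s} ue={f,s}
  b3: def={k} ue=∅
  b4: def={p} ue=∅
  b5: def={p} ue={p}
  b6: def={n} ue={k}
  b7: def={k,p} ue={k}
  b8: def={f} ue={s}

Live sets:
  b0 li=∅ lo={f,p}
  b1 li={f,p} lo={f,k,p,s}
  b2 li={f,k,p,s} lo={f,k,p,s}
  b3 li={s} lo={k,s}
  b4 li={k,s} lo={k,s}
  b5 li={p,s} lo={s}
  b6 li={k,s} lo={k,s}
  b7 li={k,s} lo={s}
  b8 li={s} lo=∅

Conflict graph:
  f — {k,p,s,w}
  k — {f,n,p,s}
  n — {k,s}
  p — {f,k,s,w}
  s — {f,k,n,p,w}
  w — {f,p,s}

N(p) = ["f", "k", "s", "w"]

Answer: ["f", "k", "s", "w"]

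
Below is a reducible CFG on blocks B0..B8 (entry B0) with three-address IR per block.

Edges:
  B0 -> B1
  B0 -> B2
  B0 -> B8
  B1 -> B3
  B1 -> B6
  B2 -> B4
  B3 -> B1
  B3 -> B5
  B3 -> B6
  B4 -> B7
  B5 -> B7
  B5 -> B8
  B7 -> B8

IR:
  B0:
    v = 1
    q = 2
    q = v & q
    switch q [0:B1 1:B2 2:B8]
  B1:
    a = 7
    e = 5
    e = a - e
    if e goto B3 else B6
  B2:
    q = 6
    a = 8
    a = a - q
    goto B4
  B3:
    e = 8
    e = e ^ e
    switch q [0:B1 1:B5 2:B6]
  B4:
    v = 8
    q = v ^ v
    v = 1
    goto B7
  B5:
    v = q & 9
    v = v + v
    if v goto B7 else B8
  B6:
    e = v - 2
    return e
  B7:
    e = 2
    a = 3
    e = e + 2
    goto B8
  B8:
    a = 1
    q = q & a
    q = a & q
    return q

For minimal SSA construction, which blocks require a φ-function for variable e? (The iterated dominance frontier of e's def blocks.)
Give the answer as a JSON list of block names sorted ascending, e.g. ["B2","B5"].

Answer: ["B1", "B6", "B7", "B8"]

Working:
idom tree: B1←B0 B2←B0 B3←B1 B4←B2 B5←B3 B6←B1 B7←B0 B8←B0
Join-block Dom:
  B1: preds {B0,B3}: {B0} ∩ {B0,B1,B3} = {B0}; idom=B0
  B6: preds {B1,B3}: {B0,B1} ∩ {B0,B1,B3} = {B0,B1}; idom=B1
  B7: preds {B4,B5}: {B0,B2,B4} ∩ {B0,B1,B3,B5} = {B0}; idom=B0
  B8: preds {B0,B5,B7}: {B0} ∩ {B0,B1,B3,B5} ∩ {B0,B7} = {B0}; idom=B0

Frontier:
  join B1 pred B0: · stop@B0
  join B1 pred B3: B3→B1 stop@B0
  join B6 pred B1: · stop@B1
  join B6 pred B3: B3 stop@B1
  join B7 pred B4: B4→B2 stop@B0
  join B7 pred B5: B5→B3→B1 stop@B0
  join B8 pred B0: · stop@B0
  join B8 pred B5: B5→B3→B1 stop@B0
  join B8 pred B7: B7 stop@B0
  DF(B0)=∅
  DF(B1)={B1,B7,B8}
  DF(B2)={B7}
  DF(B3)={B1,B6,B7,B8}
  DF(B4)={B7}
  DF(B5)={B7,B8}
  DF(B6)=∅
  DF(B7)={B8}
  DF(B8)=∅

φ for e: defs {B1,B3,B6,B7}
  DF⁺ = {B1,B6,B7,B8}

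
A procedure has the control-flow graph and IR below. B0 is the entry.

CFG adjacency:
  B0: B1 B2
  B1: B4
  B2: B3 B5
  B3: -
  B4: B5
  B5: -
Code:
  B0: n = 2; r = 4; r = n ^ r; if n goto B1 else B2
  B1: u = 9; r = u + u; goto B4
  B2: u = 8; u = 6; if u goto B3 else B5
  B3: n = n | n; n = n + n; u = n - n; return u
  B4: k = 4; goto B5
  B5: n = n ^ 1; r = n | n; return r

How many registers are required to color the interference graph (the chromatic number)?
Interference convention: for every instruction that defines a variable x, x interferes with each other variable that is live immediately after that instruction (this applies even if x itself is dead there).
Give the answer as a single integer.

def/use:
  B0: {n,r} / ∅
  B1: {r,u} / ∅
  B2: {u} / ∅
  B3: {n,u} / {n}
  B4: {k} / ∅
  B5: {n,r} / {n}

Liveness:
  live B0: ∅→{n}
  live B1: {n}→{n}
  live B2: {n}→{n}
  live B3: {n}→∅
  live B4: {n}→{n}
  live B5: {n}→∅

Interference:
  k: {n}
  n: {k,r,u}
  r: {n}
  u: {n}

Registers:
  clique {k,n} ⇒ need ≥ 2
  assign k→R1 n→R0 r→R1 u→R1 — no edge inside a register ⇒ χ ≤ 2
  χ = 2

Answer: 2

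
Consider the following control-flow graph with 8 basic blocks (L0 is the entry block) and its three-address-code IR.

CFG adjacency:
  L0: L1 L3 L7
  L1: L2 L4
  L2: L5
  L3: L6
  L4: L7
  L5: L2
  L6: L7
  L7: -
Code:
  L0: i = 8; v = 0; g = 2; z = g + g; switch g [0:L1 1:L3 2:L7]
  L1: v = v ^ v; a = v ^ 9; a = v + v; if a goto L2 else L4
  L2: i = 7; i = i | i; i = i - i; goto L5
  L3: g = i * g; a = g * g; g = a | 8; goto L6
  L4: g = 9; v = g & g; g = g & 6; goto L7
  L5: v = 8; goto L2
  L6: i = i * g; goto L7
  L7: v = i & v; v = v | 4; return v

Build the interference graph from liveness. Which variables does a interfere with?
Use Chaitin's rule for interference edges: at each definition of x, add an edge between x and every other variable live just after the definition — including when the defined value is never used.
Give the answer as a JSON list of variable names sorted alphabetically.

Block summaries:
  L0: {g,i,v,z} / ∅
  L1: {a,v} / {v}
  L2: {i} / ∅
  L3: {a,g} / {g,i}
  L4: {g,v} / ∅
  L5: {v} / ∅
  L6: {i} / {g,i}
  L7: {v} / {i,v}

Backward fixpoint:
  live L0: ∅→{g,i,v}
  live L1: {i,v}→{i}
  live L2: ∅→∅
  live L3: {g,i,v}→{g,i,v}
  live L4: {i}→{i,v}
  live L5: ∅→∅
  live L6: {g,i,v}→{i,v}
  live L7: {i,v}→∅

Conflict graph:
  a — {i,v}
  g — {i,v,z}
  i — {a,g,v,z}
  v — {a,g,i,z}
  z — {g,i,v}

N(a) = ["i", "v"]

Answer: ["i", "v"]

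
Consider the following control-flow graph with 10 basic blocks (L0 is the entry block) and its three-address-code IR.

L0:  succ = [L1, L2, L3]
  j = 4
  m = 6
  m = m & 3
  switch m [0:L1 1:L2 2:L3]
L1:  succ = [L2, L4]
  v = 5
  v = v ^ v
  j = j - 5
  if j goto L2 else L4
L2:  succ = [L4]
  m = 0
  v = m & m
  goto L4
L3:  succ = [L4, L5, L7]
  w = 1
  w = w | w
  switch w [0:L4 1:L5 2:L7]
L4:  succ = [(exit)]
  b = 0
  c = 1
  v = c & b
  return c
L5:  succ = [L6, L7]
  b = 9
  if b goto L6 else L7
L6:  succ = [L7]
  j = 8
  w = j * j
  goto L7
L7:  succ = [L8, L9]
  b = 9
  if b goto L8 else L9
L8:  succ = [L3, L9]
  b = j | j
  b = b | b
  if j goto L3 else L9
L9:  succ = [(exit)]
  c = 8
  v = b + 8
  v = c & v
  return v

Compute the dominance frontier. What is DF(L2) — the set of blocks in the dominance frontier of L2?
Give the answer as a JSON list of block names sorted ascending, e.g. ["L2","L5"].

Answer: ["L4"]

Derivation:
idom tree: L1←L0 L2←L0 L3←L0 L4←L0 L5←L3 L6←L5 L7←L3 L8←L7 L9←L7
Dom at joins:
  L2: preds {L0,L1}: {L0} ∩ {L0,L1} = {L0}; idom=L0
  L3: preds {L0,L8}: {L0} ∩ {L0,L3,L7,L8} = {L0}; idom=L0
  L4: preds {L1,L2,L3}: {L0,L1} ∩ {L0,L2} ∩ {L0,L3} = {L0}; idom=L0
  L7: preds {L3,L5,L6}: {L0,L3} ∩ {L0,L3,L5} ∩ {L0,L3,L5,L6} = {L0,L3}; idom=L3
  L9: preds {L7,L8}: {L0,L3,L7} ∩ {L0,L3,L7,L8} = {L0,L3,L7}; idom=L7

Frontier:
  join L2 pred L0: · stop@L0
  join L2 pred L1: L1 stop@L0
  join L3 pred L0: · stop@L0
  join L3 pred L8: L8→L7→L3 stop@L0
  join L4 pred L1: L1 stop@L0
  join L4 pred L2: L2 stop@L0
  join L4 pred L3: L3 stop@L0
  join L7 pred L3: · stop@L3
  join L7 pred L5: L5 stop@L3
  join L7 pred L6: L6→L5 stop@L3
  join L9 pred L7: · stop@L7
  join L9 pred L8: L8 stop@L7
  DF(L0)=∅
  DF(L1)={L2,L4}
  DF(L2)={L4}
  DF(L3)={L3,L4}
  DF(L4)=∅
  DF(L5)={L7}
  DF(L6)={L7}
  DF(L7)={L3}
  DF(L8)={L3,L9}
  DF(L9)=∅

DF(L2) = ["L4"]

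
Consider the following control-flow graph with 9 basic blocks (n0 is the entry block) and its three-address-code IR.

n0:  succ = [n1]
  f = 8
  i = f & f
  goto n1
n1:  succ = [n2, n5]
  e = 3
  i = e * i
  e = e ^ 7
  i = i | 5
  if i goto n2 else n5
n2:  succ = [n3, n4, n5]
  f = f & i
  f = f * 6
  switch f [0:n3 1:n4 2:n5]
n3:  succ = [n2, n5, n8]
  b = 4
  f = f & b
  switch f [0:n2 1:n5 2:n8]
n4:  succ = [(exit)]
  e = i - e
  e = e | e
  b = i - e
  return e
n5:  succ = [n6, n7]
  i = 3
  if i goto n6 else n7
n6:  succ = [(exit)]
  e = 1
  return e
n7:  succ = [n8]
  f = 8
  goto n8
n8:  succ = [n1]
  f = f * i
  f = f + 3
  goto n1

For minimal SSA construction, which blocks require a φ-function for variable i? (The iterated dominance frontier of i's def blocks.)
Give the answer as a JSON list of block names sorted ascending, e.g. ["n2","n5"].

Answer: ["n1", "n8"]

Derivation:
idom tree: n1←n0 n2←n1 n3←n2 n4←n2 n5←n1 n6←n5 n7←n5 n8←n1
Dom at joins:
  n1: preds {n0,n8}: {n0} ∩ {n0,n1,n8} = {n0}; idom=n0
  n2: preds {n1,n3}: {n0,n1} ∩ {n0,n1,n2,n3} = {n0,n1}; idom=n1
  n5: preds {n1,n2,n3}: {n0,n1} ∩ {n0,n1,n2} ∩ {n0,n1,n2,n3} = {n0,n1}; idom=n1
  n8: preds {n3,n7}: {n0,n1,n2,n3} ∩ {n0,n1,n5,n7} = {n0,n1}; idom=n1

DF walk-up:
  n1←n0: walk · to n0
  n1←n8: walk n8→n1 to n0
  n2←n1: walk · to n1
  n2←n3: walk n3→n2 to n1
  n5←n1: walk · to n1
  n5←n2: walk n2 to n1
  n5←n3: walk n3→n2 to n1
  n8←n3: walk n3→n2 to n1
  n8←n7: walk n7→n5 to n1
  DF(n0)=∅
  DF(n1)={n1}
  DF(n2)={n2,n5,n8}
  DF(n3)={n2,n5,n8}
  DF(n4)=∅
  DF(n5)={n8}
  DF(n6)=∅
  DF(n7)={n8}
  DF(n8)={n1}

φ for i: defs {n0,n1,n5}
  DF⁺ = {n1,n8}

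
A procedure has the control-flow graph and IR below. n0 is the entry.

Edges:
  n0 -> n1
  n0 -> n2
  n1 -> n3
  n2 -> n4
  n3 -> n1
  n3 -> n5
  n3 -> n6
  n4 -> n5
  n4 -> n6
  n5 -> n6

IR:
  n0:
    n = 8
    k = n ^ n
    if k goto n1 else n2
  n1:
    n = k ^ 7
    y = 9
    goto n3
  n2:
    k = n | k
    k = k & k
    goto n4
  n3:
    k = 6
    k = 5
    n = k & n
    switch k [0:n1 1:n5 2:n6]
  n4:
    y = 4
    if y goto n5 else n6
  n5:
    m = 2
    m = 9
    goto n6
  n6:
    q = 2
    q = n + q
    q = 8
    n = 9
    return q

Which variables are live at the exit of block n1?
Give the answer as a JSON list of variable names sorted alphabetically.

Answer: ["n"]

Working:
Per-block:
  n0 def {k,n} use ∅
  n1 def {n,y} use {k}
  n2 def {k} use {k,n}
  n3 def {k,n} use {n}
  n4 def {y} use ∅
  n5 def {m} use ∅
  n6 def {n,q} use {n}

Live sets:
  n0: in=∅ out={k,n}
  n1: in={k} out={n}
  n2: in={k,n} out={n}
  n3: in={n} out={k,n}
  n4: in={n} out={n}
  n5: in={n} out={n}
  n6: in={n} out=∅

live-out(n1) = ["n"]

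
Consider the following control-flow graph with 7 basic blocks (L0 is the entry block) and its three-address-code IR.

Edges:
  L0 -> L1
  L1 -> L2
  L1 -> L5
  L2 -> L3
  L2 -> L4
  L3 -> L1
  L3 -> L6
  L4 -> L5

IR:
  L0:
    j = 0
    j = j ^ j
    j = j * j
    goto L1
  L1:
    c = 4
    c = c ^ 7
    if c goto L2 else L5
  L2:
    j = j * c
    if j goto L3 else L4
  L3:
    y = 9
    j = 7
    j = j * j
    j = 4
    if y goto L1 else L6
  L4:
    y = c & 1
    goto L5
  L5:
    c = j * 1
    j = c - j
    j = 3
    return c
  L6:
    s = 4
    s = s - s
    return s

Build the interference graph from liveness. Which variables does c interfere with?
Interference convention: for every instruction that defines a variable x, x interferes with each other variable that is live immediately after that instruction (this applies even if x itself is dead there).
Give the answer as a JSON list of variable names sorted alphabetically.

Block summaries:
  L0 def {j} use ∅
  L1 def {c} use ∅
  L2 def {j} use {c,j}
  L3 def {j,y} use ∅
  L4 def {y} use {c}
  L5 def {c,j} use {j}
  L6 def {s} use ∅

Live sets:
  L0: in=∅ out={j}
  L1: in={j} out={c,j}
  L2: in={c,j} out={c,j}
  L3: in=∅ out={j}
  L4: in={c,j} out={j}
  L5: in={j} out=∅
  L6: in=∅ out=∅

Conflict graph:
  c: {j}
  j: {c,y}
  s: ∅
  y: {j}

N(c) = ["j"]

Answer: ["j"]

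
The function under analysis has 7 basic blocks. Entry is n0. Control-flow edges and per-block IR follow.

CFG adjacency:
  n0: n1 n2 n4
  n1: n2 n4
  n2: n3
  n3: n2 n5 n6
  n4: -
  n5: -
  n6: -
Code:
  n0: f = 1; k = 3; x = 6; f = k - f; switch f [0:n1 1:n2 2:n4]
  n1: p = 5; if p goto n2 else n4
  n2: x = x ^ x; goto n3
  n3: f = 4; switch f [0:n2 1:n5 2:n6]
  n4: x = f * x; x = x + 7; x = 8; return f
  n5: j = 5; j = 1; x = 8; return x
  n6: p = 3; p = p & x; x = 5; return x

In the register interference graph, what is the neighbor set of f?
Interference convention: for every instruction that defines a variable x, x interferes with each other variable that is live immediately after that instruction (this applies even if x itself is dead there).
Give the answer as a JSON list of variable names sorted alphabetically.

Answer: ["k", "p", "x"]

Working:
Per-block:
  n0: def={f,k,x} ue=∅
  n1: def={p} ue=∅
  n2: def={x} ue={x}
  n3: def={f} ue=∅
  n4: def={x} ue={f,x}
  n5: def={j,x} ue=∅
  n6: def={p,x} ue={x}

Backward fixpoint:
  n0 li=∅ lo={f,x}
  n1 li={f,x} lo={f,x}
  n2 li={x} lo={x}
  n3 li={x} lo={x}
  n4 li={f,x} lo=∅
  n5 li=∅ lo=∅
  n6 li={x} lo=∅

Interference:
  f — {k,p,x}
  j — ∅
  k — {f,x}
  p — {f,x}
  x — {f,k,p}

N(f) = ["k", "p", "x"]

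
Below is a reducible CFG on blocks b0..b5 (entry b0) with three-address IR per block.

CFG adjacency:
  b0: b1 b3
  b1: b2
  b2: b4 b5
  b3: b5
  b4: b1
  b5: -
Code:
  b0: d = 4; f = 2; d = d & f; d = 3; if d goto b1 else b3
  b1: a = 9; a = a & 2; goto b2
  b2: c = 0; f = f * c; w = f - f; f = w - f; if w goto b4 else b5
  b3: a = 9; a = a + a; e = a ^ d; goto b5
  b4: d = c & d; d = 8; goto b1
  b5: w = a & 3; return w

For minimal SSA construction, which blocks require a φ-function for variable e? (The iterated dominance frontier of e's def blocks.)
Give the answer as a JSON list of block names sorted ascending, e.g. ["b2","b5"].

Answer: ["b5"]

Working:
idom tree: b1←b0 b2←b1 b3←b0 b4←b2 b5←b0
Dom at joins:
  b1: preds {b0,b4}: {b0} ∩ {b0,b1,b2,b4} = {b0}; idom=b0
  b5: preds {b2,b3}: {b0,b1,b2} ∩ {b0,b3} = {b0}; idom=b0

Frontier:
  b1←b0: walk · to b0
  b1←b4: walk b4→b2→b1 to b0
  b5←b2: walk b2→b1 to b0
  b5←b3: walk b3 to b0
  DF(b0)=∅
  DF(b1)={b1,b5}
  DF(b2)={b1,b5}
  DF(b3)={b5}
  DF(b4)={b1}
  DF(b5)=∅

φ for e: defs {b3}
  DF⁺ = {b5}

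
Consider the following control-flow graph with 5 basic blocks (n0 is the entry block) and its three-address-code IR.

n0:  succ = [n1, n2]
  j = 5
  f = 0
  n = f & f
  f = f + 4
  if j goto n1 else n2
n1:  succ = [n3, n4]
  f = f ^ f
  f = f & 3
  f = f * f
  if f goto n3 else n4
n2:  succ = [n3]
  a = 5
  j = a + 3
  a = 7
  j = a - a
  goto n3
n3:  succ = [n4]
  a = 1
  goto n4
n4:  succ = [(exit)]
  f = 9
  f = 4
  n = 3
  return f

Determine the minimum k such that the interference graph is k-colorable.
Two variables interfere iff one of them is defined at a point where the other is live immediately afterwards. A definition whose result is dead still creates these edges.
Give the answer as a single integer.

Block summaries:
  n0 def {f,j,n} use ∅
  n1 def {f} use {f}
  n2 def {a,j} use ∅
  n3 def {a} use ∅
  n4 def {f,n} use ∅

Liveness:
  live n0: ∅→{f}
  live n1: {f}→∅
  live n2: ∅→∅
  live n3: ∅→∅
  live n4: ∅→∅

Conflict graph:
  a↔∅
  f↔{j,n}
  j↔{f,n}
  n↔{f,j}

Chromatic number:
  clique {f,j,n} ⇒ need ≥ 3
  3-colouring: r0={a,f}  r1={j}  r2={n}
  χ = 3

Answer: 3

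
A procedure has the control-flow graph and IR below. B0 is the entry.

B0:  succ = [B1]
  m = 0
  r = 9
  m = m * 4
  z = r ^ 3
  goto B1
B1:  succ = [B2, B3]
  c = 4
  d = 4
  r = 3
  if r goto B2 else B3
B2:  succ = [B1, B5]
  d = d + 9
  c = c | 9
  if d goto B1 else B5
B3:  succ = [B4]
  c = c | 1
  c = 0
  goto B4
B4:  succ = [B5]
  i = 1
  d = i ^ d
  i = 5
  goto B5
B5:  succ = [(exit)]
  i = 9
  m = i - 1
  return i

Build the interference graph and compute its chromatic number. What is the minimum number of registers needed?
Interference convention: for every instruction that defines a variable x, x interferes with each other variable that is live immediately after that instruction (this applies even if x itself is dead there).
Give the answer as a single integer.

Answer: 3

Derivation:
Block summaries:
  B0 def {m,r,z} use ∅
  B1 def {c,d,r} use ∅
  B2 def {c,d} use {c,d}
  B3 def {c} use {c}
  B4 def {d,i} use {d}
  B5 def {i,m} use ∅

Live sets:
  B0 li=∅ lo=∅
  B1 li=∅ lo={c,d}
  B2 li={c,d} lo=∅
  B3 li={c,d} lo={d}
  B4 li={d} lo=∅
  B5 li=∅ lo=∅

Interference:
  c: {d,r}
  d: {c,i,r}
  i: {d,m}
  m: {i,r}
  r: {c,d,m}
  z: ∅

Chromatic number:
  clique {c,d,r} ⇒ need ≥ 3
  assign c→R2 d→R0 i→R1 m→R0 r→R1 z→R0 — no edge inside a register ⇒ χ ≤ 3
  χ = 3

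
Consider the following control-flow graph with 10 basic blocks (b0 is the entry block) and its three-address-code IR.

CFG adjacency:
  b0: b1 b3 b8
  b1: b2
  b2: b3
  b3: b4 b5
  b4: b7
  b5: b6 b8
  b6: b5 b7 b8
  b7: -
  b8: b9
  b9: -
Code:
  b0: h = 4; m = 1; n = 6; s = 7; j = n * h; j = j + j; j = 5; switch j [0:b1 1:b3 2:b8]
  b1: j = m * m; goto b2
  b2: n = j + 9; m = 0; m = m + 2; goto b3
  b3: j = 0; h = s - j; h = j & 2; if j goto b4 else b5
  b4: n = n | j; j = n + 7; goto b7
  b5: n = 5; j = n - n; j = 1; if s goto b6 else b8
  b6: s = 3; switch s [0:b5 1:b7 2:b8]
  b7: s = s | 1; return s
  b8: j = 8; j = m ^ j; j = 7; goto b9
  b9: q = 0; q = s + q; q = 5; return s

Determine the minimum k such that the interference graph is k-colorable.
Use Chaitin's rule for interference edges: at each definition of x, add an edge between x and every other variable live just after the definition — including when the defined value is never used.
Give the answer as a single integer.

Answer: 5

Analysis:
Block summaries:
  b0: {h,j,m,n,s} / ∅
  b1: {j} / {m}
  b2: {m,n} / {j}
  b3: {h,j} / {s}
  b4: {j,n} / {j,n}
  b5: {j,n} / {s}
  b6: {s} / ∅
  b7: {s} / {s}
  b8: {j} / {m}
  b9: {q} / {s}

Live sets:
  b0: in=∅ out={m,n,s}
  b1: in={m,s} out={j,s}
  b2: in={j,s} out={m,n,s}
  b3: in={m,n,s} out={j,m,n,s}
  b4: in={j,n,s} out={s}
  b5: in={m,s} out={m,s}
  b6: in={m} out={m,s}
  b7: in={s} out=∅
  b8: in={m,s} out={s}
  b9: in={s} out=∅

Conflict graph:
  h↔{j,m,n,s}
  j↔{h,m,n,s}
  m↔{h,j,n,s}
  n↔{h,j,m,s}
  q↔{s}
  s↔{h,j,m,n,q}

Chromatic number:
  {h,j,m,n,s} pairwise interfere (5-clique) ⇒ χ ≥ 5
  assign h→c1 j→c2 m→c3 n→c4 q→c1 s→c0 — no edge inside a register ⇒ χ ≤ 5
  χ = 5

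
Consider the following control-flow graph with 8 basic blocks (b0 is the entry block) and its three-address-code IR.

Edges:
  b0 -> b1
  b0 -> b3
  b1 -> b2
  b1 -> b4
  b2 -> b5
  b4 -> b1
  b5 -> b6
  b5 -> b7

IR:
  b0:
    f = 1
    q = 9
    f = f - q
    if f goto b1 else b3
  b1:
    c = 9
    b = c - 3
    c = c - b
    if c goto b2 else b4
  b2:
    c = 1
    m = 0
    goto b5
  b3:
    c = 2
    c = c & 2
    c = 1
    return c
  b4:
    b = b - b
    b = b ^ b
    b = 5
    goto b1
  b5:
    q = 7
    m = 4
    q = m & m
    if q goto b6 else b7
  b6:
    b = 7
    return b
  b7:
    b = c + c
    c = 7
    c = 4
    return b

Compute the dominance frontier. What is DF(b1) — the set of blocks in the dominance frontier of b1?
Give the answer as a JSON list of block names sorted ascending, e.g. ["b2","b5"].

Answer: ["b1"]

Derivation:
idom tree: b1←b0 b2←b1 b3←b0 b4←b1 b5←b2 b6←b5 b7←b5
Dom at joins:
  b1: preds {b0,b4}: {b0} ∩ {b0,b1,b4} = {b0}; idom=b0

DF walk-up:
  join b1 pred b0: · stop@b0
  join b1 pred b4: b4→b1 stop@b0
  DF(b0)=∅
  DF(b1)={b1}
  DF(b2)=∅
  DF(b3)=∅
  DF(b4)={b1}
  DF(b5)=∅
  DF(b6)=∅
  DF(b7)=∅

DF(b1) = ["b1"]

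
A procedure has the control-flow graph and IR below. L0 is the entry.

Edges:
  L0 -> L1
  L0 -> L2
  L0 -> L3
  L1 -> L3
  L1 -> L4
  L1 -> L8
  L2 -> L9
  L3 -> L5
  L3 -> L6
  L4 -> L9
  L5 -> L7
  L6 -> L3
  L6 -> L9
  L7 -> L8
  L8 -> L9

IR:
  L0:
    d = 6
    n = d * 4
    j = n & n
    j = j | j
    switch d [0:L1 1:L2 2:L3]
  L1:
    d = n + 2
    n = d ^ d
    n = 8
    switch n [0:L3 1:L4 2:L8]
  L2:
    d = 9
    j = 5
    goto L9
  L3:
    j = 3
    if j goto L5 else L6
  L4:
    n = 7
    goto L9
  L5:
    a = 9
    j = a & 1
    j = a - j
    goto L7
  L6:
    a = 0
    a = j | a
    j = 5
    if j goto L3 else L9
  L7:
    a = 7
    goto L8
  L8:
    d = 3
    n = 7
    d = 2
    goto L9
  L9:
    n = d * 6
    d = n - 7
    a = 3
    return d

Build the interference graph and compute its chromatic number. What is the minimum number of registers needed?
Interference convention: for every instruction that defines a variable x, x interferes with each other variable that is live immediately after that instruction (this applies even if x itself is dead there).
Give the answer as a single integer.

Answer: 3

Derivation:
def/use:
  L0: {d,j,n} / ∅
  L1: {d,n} / {n}
  L2: {d,j} / ∅
  L3: {j} / ∅
  L4: {n} / ∅
  L5: {a,j} / ∅
  L6: {a,j} / {j}
  L7: {a} / ∅
  L8: {d,n} / ∅
  L9: {a,d,n} / {d}

Backward fixpoint:
  live L0: ∅→{d,n}
  live L1: {n}→{d}
  live L2: ∅→{d}
  live L3: {d}→{d,j}
  live L4: {d}→{d}
  live L5: ∅→∅
  live L6: {d,j}→{d}
  live L7: ∅→∅
  live L8: ∅→{d}
  live L9: {d}→∅

Interference:
  a: {d,j}
  d: {a,j,n}
  j: {a,d,n}
  n: {d,j}

Chromatic number:
  clique {a,d,j} ⇒ need ≥ 3
  assign a→c2 d→c0 j→c1 n→c2 — no edge inside a register ⇒ χ ≤ 3
  χ = 3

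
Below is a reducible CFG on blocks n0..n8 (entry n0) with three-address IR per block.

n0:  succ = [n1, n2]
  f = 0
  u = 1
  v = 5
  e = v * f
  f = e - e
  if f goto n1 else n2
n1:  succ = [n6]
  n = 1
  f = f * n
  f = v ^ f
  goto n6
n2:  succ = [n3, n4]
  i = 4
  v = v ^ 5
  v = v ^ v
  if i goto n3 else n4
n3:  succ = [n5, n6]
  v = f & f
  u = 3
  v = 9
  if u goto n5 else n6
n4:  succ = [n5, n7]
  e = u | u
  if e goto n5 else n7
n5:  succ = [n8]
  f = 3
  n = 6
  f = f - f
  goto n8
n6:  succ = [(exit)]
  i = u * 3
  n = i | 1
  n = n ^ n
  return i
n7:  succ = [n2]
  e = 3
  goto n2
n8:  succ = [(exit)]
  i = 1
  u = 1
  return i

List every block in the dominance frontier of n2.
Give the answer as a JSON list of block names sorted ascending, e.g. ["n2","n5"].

Answer: ["n2", "n6"]

Analysis:
idom tree: n1←n0 n2←n0 n3←n2 n4←n2 n5←n2 n6←n0 n7←n4 n8←n5
Dom at joins:
  n2: preds {n0,n7}: {n0} ∩ {n0,n2,n4,n7} = {n0}; idom=n0
  n5: preds {n3,n4}: {n0,n2,n3} ∩ {n0,n2,n4} = {n0,n2}; idom=n2
  n6: preds {n1,n3}: {n0,n1} ∩ {n0,n2,n3} = {n0}; idom=n0

DF derivation:
  n2←n0: walk · to n0
  n2←n7: walk n7→n4→n2 to n0
  n5←n3: walk n3 to n2
  n5←n4: walk n4 to n2
  n6←n1: walk n1 to n0
  n6←n3: walk n3→n2 to n0
  DF(n0)=∅
  DF(n1)={n6}
  DF(n2)={n2,n6}
  DF(n3)={n5,n6}
  DF(n4)={n2,n5}
  DF(n5)=∅
  DF(n6)=∅
  DF(n7)={n2}
  DF(n8)=∅

DF(n2) = ["n2", "n6"]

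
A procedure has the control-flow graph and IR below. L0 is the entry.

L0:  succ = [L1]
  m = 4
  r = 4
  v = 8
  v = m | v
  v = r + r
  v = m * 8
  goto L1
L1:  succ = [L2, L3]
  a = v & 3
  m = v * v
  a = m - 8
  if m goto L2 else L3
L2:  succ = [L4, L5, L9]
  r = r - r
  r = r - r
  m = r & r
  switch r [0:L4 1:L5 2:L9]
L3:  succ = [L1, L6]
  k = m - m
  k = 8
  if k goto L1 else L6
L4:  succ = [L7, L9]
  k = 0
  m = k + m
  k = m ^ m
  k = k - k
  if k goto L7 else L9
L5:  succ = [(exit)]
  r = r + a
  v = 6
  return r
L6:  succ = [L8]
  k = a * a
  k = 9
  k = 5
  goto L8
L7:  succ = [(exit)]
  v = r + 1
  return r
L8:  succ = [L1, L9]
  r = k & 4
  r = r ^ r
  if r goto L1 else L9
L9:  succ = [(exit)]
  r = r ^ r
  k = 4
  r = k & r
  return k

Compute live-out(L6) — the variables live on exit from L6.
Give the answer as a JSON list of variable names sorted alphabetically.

Answer: ["k", "v"]

Derivation:
def/use:
  L0: {m,r,v} / ∅
  L1: {a,m} / {v}
  L2: {m,r} / {r}
  L3: {k} / {m}
  L4: {k,m} / {m}
  L5: {r,v} / {a,r}
  L6: {k} / {a}
  L7: {v} / {r}
  L8: {r} / {k}
  L9: {k,r} / {r}

Live sets:
  L0 li=∅ lo={r,v}
  L1 li={r,v} lo={a,m,r,v}
  L2 li={a,r} lo={a,m,r}
  L3 li={a,m,r,v} lo={a,r,v}
  L4 li={m,r} lo={r}
  L5 li={a,r} lo=∅
  L6 li={a,v} lo={k,v}
  L7 li={r} lo=∅
  L8 li={k,v} lo={r,v}
  L9 li={r} lo=∅

live-out(L6) = ["k", "v"]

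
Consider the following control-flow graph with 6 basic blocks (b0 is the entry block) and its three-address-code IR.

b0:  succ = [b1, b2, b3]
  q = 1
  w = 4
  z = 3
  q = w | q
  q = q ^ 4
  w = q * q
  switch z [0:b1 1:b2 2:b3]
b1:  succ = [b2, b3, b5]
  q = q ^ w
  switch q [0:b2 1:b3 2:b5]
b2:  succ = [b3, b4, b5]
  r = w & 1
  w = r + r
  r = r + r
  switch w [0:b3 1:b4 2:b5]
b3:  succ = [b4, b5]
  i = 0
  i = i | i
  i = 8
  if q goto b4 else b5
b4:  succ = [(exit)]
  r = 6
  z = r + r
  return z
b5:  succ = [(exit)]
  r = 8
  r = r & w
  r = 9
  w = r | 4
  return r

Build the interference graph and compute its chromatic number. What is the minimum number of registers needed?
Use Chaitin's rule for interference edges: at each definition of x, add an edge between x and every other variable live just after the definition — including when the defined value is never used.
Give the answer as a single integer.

Answer: 3

Working:
def/use:
  b0 def {q,w,z} use ∅
  b1 def {q} use {q,w}
  b2 def {r,w} use {w}
  b3 def {i} use {q}
  b4 def {r,z} use ∅
  b5 def {r,w} use {w}

Liveness:
  b0: in=∅ out={q,w}
  b1: in={q,w} out={q,w}
  b2: in={q,w} out={q,w}
  b3: in={q,w} out={w}
  b4: in=∅ out=∅
  b5: in={w} out=∅

Interfere edges:
  i: {q,w}
  q: {i,r,w,z}
  r: {q,w}
  w: {i,q,r,z}
  z: {q,w}

Chromatic number:
  clique {i,q,w} ⇒ need ≥ 3
  assign i→r2 q→r0 r→r2 w→r1 z→r2 — no edge inside a register ⇒ χ ≤ 3
  χ = 3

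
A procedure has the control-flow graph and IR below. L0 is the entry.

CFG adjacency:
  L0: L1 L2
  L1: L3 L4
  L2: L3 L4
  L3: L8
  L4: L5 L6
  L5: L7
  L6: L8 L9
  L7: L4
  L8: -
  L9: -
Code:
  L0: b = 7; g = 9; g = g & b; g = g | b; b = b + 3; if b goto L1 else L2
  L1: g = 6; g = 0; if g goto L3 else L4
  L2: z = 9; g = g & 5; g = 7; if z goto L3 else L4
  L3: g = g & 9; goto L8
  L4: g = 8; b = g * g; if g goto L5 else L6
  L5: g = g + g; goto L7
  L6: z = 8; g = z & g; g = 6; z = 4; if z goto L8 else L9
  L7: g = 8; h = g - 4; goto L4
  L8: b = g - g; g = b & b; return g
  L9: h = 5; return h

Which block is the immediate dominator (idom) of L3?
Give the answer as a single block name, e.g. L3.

idom tree: L1←L0 L2←L0 L3←L0 L4←L0 L5←L4 L6←L4 L7←L5 L8←L0 L9←L6
Join-block Dom:
  L3: preds {L1,L2}: {L0,L1} ∩ {L0,L2} = {L0}; idom=L0
  L4: preds {L1,L2,L7}: {L0,L1} ∩ {L0,L2} ∩ {L0,L4,L5,L7} = {L0}; idom=L0
  L8: preds {L3,L6}: {L0,L3} ∩ {L0,L4,L6} = {L0}; idom=L0

idom(L3) = L0

Answer: L0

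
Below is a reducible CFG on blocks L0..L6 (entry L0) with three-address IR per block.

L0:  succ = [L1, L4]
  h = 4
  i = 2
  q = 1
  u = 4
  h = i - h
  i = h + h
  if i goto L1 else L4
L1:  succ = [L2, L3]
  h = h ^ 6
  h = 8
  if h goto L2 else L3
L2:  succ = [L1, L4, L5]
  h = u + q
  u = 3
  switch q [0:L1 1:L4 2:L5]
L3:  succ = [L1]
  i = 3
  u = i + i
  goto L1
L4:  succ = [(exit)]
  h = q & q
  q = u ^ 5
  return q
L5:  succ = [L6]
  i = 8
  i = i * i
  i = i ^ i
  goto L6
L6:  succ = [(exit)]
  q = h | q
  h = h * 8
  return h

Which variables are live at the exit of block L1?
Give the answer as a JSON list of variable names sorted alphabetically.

Answer: ["h", "q", "u"]

Working:
Per-block:
  L0: {h,i,q,u} / ∅
  L1: {h} / {h}
  L2: {h,u} / {q,u}
  L3: {i,u} / ∅
  L4: {h,q} / {q,u}
  L5: {i} / ∅
  L6: {h,q} / {h,q}

Liveness:
  live L0: ∅→{h,q,u}
  live L1: {h,q,u}→{h,q,u}
  live L2: {q,u}→{h,q,u}
  live L3: {h,q}→{h,q,u}
  live L4: {q,u}→∅
  live L5: {h,q}→{h,q}
  live L6: {h,q}→∅

live-out(L1) = ["h", "q", "u"]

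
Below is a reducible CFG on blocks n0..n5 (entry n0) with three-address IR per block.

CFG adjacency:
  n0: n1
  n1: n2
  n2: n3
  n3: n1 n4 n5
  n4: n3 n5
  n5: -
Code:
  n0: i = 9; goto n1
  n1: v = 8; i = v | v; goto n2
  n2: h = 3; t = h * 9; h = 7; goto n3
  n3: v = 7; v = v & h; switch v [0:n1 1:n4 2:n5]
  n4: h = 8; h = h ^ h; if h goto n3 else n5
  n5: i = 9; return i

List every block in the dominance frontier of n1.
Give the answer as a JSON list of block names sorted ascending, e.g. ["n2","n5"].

idom tree: n1←n0 n2←n1 n3←n2 n4←n3 n5←n3
Dom∩ at merges:
  n1: preds {n0,n3}: {n0} ∩ {n0,n1,n2,n3} = {n0}; idom=n0
  n3: preds {n2,n4}: {n0,n1,n2} ∩ {n0,n1,n2,n3,n4} = {n0,n1,n2}; idom=n2
  n5: preds {n3,n4}: {n0,n1,n2,n3} ∩ {n0,n1,n2,n3,n4} = {n0,n1,n2,n3}; idom=n3

Frontier:
  n1←n0: walk · to n0
  n1←n3: walk n3→n2→n1 to n0
  n3←n2: walk · to n2
  n3←n4: walk n4→n3 to n2
  n5←n3: walk · to n3
  n5←n4: walk n4 to n3
  DF(n0)=∅
  DF(n1)={n1}
  DF(n2)={n1}
  DF(n3)={n1,n3}
  DF(n4)={n3,n5}
  DF(n5)=∅

DF(n1) = ["n1"]

Answer: ["n1"]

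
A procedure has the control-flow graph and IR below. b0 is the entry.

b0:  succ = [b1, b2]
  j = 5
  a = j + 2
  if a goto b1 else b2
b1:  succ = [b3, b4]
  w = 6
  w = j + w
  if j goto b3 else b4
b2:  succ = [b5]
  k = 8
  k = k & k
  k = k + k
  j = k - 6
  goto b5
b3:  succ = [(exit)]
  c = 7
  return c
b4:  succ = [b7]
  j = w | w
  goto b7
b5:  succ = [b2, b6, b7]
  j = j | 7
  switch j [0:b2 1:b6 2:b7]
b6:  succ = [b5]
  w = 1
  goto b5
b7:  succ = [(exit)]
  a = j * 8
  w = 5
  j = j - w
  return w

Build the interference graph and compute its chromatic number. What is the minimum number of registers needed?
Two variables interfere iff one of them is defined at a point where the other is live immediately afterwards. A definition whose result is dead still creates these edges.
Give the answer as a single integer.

Answer: 2

Derivation:
def/use:
  b0: def={a,j} ue=∅
  b1: def={w} ue={j}
  b2: def={j,k} ue=∅
  b3: def={c} ue=∅
  b4: def={j} ue={w}
  b5: def={j} ue={j}
  b6: def={w} ue=∅
  b7: def={a,j,w} ue={j}

Live sets:
  live b0: ∅→{j}
  live b1: {j}→{w}
  live b2: ∅→{j}
  live b3: ∅→∅
  live b4: {w}→{j}
  live b5: {j}→{j}
  live b6: {j}→{j}
  live b7: {j}→∅

Interference:
  a↔{j}
  c↔∅
  j↔{a,w}
  k↔∅
  w↔{j}

Registers:
  {a,j} pairwise interfere (2-clique) ⇒ χ ≥ 2
  assign a→c1 c→c0 j→c0 k→c0 w→c1 — no edge inside a register ⇒ χ ≤ 2
  χ = 2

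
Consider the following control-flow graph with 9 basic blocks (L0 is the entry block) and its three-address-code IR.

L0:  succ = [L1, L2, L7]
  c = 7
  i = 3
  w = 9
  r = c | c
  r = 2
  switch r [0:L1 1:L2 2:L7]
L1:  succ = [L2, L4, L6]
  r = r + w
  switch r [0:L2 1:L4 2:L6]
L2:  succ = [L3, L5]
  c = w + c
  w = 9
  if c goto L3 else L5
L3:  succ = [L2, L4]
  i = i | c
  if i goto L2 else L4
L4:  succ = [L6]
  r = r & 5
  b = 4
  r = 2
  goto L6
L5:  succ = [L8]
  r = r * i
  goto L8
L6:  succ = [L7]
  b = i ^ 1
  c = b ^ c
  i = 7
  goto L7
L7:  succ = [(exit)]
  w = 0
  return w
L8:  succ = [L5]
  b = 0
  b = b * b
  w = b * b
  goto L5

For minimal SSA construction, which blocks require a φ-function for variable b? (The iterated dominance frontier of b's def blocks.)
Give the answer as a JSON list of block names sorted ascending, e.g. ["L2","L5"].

idom tree: L1←L0 L2←L0 L3←L2 L4←L0 L5←L2 L6←L0 L7←L0 L8←L5
Join-block Dom:
  L2: preds {L0,L1,L3}: {L0} ∩ {L0,L1} ∩ {L0,L2,L3} = {L0}; idom=L0
  L4: preds {L1,L3}: {L0,L1} ∩ {L0,L2,L3} = {L0}; idom=L0
  L5: preds {L2,L8}: {L0,L2} ∩ {L0,L2,L5,L8} = {L0,L2}; idom=L2
  L6: preds {L1,L4}: {L0,L1} ∩ {L0,L4} = {L0}; idom=L0
  L7: preds {L0,L6}: {L0} ∩ {L0,L6} = {L0}; idom=L0

DF derivation:
  join L2 pred L0: · stop@L0
  join L2 pred L1: L1 stop@L0
  join L2 pred L3: L3→L2 stop@L0
  join L4 pred L1: L1 stop@L0
  join L4 pred L3: L3→L2 stop@L0
  join L5 pred L2: · stop@L2
  join L5 pred L8: L8→L5 stop@L2
  join L6 pred L1: L1 stop@L0
  join L6 pred L4: L4 stop@L0
  join L7 pred L0: · stop@L0
  join L7 pred L6: L6 stop@L0
  DF(L0)=∅
  DF(L1)={L2,L4,L6}
  DF(L2)={L2,L4}
  DF(L3)={L2,L4}
  DF(L4)={L6}
  DF(L5)={L5}
  DF(L6)={L7}
  DF(L7)=∅
  DF(L8)={L5}

φ for b: defs {L4,L6,L8}
  DF⁺ = {L5,L6,L7}

Answer: ["L5", "L6", "L7"]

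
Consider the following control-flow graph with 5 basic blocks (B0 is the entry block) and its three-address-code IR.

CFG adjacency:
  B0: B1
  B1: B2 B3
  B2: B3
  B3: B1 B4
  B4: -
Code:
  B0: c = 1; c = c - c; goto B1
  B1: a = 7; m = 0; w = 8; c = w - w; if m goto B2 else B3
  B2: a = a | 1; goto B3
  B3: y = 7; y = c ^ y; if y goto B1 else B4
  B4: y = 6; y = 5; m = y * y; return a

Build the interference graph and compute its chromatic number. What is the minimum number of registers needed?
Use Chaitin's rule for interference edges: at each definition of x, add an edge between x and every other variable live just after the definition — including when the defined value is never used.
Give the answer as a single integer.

Per-block:
  B0 def {c} use ∅
  B1 def {a,c,m,w} use ∅
  B2 def {a} use {a}
  B3 def {y} use {c}
  B4 def {m,y} use {a}

Liveness:
  B0 li=∅ lo=∅
  B1 li=∅ lo={a,c}
  B2 li={a,c} lo={a,c}
  B3 li={a,c} lo={a}
  B4 li={a} lo=∅

Interfere edges:
  a: {c,m,w,y}
  c: {a,m,y}
  m: {a,c,w}
  w: {a,m}
  y: {a,c}

Colouring:
  clique {a,c,m} ⇒ need ≥ 3
  3-colouring: R0={a}  R1={c,w}  R2={m,y}
  χ = 3

Answer: 3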